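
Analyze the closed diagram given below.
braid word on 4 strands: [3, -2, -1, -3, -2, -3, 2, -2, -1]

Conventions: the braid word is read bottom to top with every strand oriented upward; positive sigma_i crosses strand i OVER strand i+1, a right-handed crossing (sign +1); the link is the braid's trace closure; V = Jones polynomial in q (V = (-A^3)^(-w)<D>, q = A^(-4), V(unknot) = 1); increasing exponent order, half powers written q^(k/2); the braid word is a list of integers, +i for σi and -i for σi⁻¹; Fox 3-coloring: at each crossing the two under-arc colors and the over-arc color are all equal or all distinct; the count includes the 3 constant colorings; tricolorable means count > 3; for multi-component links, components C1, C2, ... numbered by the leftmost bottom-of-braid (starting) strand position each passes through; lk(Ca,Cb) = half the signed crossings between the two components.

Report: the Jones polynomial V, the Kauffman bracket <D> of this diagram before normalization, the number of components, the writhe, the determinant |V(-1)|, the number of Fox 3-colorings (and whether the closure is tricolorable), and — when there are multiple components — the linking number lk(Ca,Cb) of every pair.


V(q) = -q^-4 + q^-3 + q^-1
bracket: -A^-11 - A^-3 + A, w = -5
1 component, writhe -5, over 9 crossings
det 3, colorings 9 of 3^9 — tricolorable
observation: w = -5 shifts under R1 moves; the (-A^3)^(5) factor cancels that in V


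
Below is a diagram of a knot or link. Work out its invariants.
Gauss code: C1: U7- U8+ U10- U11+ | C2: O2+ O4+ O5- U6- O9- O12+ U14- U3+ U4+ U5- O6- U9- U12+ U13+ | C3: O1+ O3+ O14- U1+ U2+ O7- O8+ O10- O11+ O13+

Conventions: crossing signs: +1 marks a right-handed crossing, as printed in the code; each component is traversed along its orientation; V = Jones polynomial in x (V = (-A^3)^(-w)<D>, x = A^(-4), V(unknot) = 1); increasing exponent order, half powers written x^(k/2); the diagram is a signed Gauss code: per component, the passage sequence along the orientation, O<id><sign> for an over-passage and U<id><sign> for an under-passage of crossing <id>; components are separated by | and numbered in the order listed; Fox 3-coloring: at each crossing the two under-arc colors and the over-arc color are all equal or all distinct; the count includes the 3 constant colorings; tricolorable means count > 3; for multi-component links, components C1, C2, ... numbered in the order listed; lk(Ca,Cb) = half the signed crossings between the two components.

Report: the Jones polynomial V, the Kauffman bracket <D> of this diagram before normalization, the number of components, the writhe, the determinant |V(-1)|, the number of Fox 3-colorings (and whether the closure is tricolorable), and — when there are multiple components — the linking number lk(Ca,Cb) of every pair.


V = 1 + x + x^2 + x^3
<D> = A^-6 + A^-2 + A^2 + A^6 (w = +2)
3 components over 14 crossings, w = +2
lk(C1,C2): 0
lk(C1,C3) = 0
linking number lk(C2,C3) = +1
9 Fox colorings among 3^14, |V(-1)| = 0: tricolorable
why: w = +2 shifts under R1 moves; the (-A^3)^(-2) factor cancels that in V


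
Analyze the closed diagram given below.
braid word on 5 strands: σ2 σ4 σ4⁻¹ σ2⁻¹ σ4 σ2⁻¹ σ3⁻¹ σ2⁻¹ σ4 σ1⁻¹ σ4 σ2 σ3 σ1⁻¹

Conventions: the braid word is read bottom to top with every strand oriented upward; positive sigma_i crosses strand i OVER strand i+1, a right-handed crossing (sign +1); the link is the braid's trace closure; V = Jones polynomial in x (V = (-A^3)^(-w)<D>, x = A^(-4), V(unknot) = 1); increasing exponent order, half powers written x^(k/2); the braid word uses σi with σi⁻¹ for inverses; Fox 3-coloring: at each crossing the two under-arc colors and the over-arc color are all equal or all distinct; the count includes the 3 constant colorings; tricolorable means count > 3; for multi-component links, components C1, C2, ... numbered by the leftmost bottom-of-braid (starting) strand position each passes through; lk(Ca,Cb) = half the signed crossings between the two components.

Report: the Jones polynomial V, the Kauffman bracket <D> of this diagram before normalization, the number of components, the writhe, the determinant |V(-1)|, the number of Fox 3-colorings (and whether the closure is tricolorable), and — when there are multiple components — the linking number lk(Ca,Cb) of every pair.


V = x^-2 - x^-1 + 1 - x + x^2
<D> = A^-8 - A^-4 + 1 - A^4 + A^8 (w = 0)
1 component over 14 crossings, w = 0
3 Fox colorings among 3^14, |V(-1)| = 5: not tricolorable
why: the span of V is 4, forcing >= 4 crossings in any diagram


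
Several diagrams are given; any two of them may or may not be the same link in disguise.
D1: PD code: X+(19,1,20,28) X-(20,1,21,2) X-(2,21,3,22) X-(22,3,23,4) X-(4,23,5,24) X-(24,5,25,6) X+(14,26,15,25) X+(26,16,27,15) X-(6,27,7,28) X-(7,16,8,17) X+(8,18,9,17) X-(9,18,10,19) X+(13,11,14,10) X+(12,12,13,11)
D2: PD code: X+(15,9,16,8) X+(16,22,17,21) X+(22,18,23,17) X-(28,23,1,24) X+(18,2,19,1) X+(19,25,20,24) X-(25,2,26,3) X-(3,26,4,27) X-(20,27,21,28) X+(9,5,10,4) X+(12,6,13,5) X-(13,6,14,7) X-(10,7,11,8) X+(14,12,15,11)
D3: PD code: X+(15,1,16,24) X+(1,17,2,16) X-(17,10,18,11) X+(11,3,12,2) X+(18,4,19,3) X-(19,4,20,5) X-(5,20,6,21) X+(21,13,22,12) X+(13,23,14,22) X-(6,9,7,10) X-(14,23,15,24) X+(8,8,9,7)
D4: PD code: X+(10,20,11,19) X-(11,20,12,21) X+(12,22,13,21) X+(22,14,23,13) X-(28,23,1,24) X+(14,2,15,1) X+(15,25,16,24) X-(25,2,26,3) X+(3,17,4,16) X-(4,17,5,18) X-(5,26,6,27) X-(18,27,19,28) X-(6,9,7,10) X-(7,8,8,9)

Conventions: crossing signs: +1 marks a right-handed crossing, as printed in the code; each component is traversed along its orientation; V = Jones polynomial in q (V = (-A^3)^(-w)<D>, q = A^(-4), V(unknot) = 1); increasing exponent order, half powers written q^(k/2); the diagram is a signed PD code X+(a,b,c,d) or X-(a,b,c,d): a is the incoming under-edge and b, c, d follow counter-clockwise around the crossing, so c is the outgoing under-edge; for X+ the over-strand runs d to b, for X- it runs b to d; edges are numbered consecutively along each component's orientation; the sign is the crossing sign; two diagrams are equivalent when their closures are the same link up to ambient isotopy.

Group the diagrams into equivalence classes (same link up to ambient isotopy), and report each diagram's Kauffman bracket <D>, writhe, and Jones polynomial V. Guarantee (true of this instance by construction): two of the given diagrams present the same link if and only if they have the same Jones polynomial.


equivalence classes: {D1} | {D2, D4} | {D3}
D1 (bracket A^-2 + A^6 - A^10; 14 crossings at w = -2): V = -q^-4 + q^-3 + q^-1
V(D2) = -q^-3 + q^-2 - q^-1 + 3 - q + q^2 - q^3  [14 crossings, <D> = -A^-6 + A^-2 - A^2 + 3A^6 - A^10 + A^14 - A^18, w = +2]
D3 (bracket A^-14 - 2A^-10 + 2A^-6 - 2A^-2 + 2A^2 - A^6 + A^10; 12 crossings at w = +2): V = q^-1 - 1 + 2q - 2q^2 + 2q^3 - 2q^4 + q^5
V(D4) = -q^-3 + q^-2 - q^-1 + 3 - q + q^2 - q^3  (w -2, c 14, <D> = -A^-18 + A^-14 - A^-10 + 3A^-6 - A^-2 + A^2 - A^6)
key observation: comparing 4 Jones polynomials yields 3 groups


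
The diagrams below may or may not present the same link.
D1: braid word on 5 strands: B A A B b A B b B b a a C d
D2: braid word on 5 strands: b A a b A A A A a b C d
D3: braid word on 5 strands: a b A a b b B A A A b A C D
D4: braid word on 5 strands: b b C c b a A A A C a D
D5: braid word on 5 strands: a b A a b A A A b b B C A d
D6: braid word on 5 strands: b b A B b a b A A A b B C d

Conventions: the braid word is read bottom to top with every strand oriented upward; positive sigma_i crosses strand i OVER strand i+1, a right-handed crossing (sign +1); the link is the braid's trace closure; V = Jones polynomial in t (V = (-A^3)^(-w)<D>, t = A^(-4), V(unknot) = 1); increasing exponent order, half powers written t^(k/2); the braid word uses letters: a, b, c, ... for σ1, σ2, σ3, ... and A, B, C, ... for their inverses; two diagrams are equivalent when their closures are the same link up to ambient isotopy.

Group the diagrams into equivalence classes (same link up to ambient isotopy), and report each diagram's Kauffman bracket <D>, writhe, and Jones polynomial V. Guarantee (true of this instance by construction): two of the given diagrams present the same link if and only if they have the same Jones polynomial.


equivalence classes: {D1} | {D2, D3, D5, D6} | {D4}
D1 (bracket A^-6; 14 crossings at w = -2): V = 1
V(D2) = -t^-3 + t^-2 - t^-1 + 3 - t + t^2 - t^3  (w 0, c 12, <D> = -A^-12 + A^-8 - A^-4 + 3 - A^4 + A^8 - A^12)
V(D3) = -t^-3 + t^-2 - t^-1 + 3 - t + t^2 - t^3  (w -2, c 14, <D> = -A^-18 + A^-14 - A^-10 + 3A^-6 - A^-2 + A^2 - A^6)
D4 (bracket -A^-16 + A^-12 + A^-4; 12 crossings at w = 0): V = t + t^3 - t^4
V(D5) = -t^-3 + t^-2 - t^-1 + 3 - t + t^2 - t^3  (w 0, c 14, <D> = -A^-12 + A^-8 - A^-4 + 3 - A^4 + A^8 - A^12)
D6 (bracket -A^-12 + A^-8 - A^-4 + 3 - A^4 + A^8 - A^12; 14 crossings at w = 0): V = -t^-3 + t^-2 - t^-1 + 3 - t + t^2 - t^3
key observation: V(t) takes 3 values over 6 diagrams, fixing the grouping


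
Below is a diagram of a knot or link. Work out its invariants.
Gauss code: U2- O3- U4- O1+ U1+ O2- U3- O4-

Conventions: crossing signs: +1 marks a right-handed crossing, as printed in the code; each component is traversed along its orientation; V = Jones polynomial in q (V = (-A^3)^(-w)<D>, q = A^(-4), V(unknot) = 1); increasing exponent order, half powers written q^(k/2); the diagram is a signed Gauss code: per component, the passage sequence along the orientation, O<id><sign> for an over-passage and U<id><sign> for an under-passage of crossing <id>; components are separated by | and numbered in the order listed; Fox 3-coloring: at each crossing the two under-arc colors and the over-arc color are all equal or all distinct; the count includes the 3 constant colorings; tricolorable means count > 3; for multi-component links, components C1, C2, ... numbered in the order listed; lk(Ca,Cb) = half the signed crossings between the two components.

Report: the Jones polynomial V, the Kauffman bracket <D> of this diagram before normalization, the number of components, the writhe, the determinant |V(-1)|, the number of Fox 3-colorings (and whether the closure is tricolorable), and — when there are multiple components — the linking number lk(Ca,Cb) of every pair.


Jones polynomial: V(q) = -q^-4 + q^-3 + q^-1
<D> = A^-2 + A^6 - A^10; writhe -2
components 1, writhe -2 (4 crossings)
3-colorings: 9 of 3^4, det 3 — tricolorable
note: |V(-1)| = 3: so tricolorable, since 3 divides 3


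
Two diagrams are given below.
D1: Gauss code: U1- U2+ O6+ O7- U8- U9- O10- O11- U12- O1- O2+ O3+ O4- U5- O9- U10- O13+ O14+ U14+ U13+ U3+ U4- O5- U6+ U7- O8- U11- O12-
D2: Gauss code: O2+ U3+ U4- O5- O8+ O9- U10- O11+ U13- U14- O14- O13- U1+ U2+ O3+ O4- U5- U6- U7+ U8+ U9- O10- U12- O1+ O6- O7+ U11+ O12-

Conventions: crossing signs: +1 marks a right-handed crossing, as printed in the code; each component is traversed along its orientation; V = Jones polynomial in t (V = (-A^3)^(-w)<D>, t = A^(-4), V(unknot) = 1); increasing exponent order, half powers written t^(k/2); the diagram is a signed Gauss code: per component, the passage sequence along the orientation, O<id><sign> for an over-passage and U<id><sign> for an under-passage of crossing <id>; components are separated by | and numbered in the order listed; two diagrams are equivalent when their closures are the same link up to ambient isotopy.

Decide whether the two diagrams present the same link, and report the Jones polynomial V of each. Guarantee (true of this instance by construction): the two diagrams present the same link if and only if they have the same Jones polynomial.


equivalent: no
V(D1) = -t^-7 + t^-6 - t^-5 + t^-4 + t^-2  (w -4, c 14, <D> = A^-4 + A^4 - A^8 + A^12 - A^16)
V(D2) = t^-2 - t^-1 + 1 - t + t^2  (w -2, c 14, <D> = A^-14 - A^-10 + A^-6 - A^-2 + A^2)
why: 2 values of V(t) split the 2 diagrams


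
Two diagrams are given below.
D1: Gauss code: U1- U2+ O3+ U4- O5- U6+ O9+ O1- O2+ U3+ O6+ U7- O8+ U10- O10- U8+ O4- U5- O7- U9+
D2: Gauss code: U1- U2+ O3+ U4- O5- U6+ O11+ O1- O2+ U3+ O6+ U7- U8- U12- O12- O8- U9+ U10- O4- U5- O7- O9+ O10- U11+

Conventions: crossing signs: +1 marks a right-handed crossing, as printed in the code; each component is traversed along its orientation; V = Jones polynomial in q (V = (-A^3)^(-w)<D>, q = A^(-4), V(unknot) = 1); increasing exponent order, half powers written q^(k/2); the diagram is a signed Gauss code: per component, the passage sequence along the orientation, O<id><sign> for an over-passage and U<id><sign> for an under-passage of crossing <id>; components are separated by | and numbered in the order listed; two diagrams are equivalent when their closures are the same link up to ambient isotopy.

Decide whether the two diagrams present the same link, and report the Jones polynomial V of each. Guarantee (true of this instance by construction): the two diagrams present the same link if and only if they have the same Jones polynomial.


same link: yes
V(D1) = -q^-3 + 2q^-2 - 2q^-1 + 3 - 2q + 2q^2 - q^3  [10 crossings, <D> = -A^-12 + 2A^-8 - 2A^-4 + 3 - 2A^4 + 2A^8 - A^12, w = 0]
V(D2) = -q^-3 + 2q^-2 - 2q^-1 + 3 - 2q + 2q^2 - q^3  (w -2, c 12, <D> = -A^-18 + 2A^-14 - 2A^-10 + 3A^-6 - 2A^-2 + 2A^2 - A^6)
note: Reidemeister moves carry D1 (10 crossings) to D2 (12)


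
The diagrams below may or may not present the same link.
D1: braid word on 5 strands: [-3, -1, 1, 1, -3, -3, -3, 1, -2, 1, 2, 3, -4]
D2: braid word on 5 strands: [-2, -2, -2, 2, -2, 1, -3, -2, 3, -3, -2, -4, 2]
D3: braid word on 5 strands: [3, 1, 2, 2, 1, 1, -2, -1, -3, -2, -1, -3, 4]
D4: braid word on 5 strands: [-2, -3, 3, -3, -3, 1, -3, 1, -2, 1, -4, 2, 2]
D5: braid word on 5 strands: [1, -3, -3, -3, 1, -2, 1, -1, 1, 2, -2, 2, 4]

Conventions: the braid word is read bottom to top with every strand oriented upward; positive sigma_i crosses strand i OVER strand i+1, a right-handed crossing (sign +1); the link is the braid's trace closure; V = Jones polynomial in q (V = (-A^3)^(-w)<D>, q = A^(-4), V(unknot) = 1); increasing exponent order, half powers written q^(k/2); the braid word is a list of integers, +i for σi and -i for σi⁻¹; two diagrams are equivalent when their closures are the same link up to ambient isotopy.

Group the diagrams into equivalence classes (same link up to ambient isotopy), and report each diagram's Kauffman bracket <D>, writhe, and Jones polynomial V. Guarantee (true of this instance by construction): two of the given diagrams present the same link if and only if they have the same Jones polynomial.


equivalence classes: {D1, D4, D5} | {D2} | {D3}
D1 (bracket A^-9 + 2A^-1 - A^3 + A^7 - A^11; 13 crossings at w = -1): V = q^(-7/2) - q^(-5/2) + q^(-3/2) - 2q^(-1/2) - q^(3/2)
V(D2) = -q^(-11/2) + q^(-9/2) - q^(-7/2) - q^(-3/2)  (w -5, c 13, <D> = A^-9 + A^-1 - A^3 + A^7)
V(D3) = -q^(1/2) - q^(5/2)  (w +1, c 13, <D> = A^-7 + A)
D4 (bracket A^-9 + 2A^-1 - A^3 + A^7 - A^11; 13 crossings at w = -1): V = q^(-7/2) - q^(-5/2) + q^(-3/2) - 2q^(-1/2) - q^(3/2)
D5 (bracket A^-3 + 2A^5 - A^9 + A^13 - A^17; 13 crossings at w = +1): V = q^(-7/2) - q^(-5/2) + q^(-3/2) - 2q^(-1/2) - q^(3/2)
key observation: comparing 5 Jones polynomials yields 3 groups


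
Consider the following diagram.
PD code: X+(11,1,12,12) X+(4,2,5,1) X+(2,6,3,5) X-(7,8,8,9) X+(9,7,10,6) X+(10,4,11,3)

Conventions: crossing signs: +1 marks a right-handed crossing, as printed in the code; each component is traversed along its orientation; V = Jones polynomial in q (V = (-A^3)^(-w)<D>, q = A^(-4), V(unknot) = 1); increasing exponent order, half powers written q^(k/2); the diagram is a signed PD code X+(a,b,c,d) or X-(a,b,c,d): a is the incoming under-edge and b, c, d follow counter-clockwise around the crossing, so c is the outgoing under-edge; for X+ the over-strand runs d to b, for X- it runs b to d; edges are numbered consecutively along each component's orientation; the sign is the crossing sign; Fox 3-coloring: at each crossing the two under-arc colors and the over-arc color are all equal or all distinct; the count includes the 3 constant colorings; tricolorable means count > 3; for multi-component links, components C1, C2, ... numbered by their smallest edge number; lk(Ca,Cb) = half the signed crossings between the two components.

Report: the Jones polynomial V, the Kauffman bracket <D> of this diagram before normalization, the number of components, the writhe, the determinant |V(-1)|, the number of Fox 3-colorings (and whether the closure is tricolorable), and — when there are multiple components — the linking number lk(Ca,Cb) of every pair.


V = q + q^3 - q^4
<D> = -A^-4 + 1 + A^8 (w = +4)
1 component over 6 crossings, w = +4
9 Fox colorings among 3^6, |V(-1)| = 3: tricolorable
why: V spans 3 powers of q: at least 3 crossings in any diagram


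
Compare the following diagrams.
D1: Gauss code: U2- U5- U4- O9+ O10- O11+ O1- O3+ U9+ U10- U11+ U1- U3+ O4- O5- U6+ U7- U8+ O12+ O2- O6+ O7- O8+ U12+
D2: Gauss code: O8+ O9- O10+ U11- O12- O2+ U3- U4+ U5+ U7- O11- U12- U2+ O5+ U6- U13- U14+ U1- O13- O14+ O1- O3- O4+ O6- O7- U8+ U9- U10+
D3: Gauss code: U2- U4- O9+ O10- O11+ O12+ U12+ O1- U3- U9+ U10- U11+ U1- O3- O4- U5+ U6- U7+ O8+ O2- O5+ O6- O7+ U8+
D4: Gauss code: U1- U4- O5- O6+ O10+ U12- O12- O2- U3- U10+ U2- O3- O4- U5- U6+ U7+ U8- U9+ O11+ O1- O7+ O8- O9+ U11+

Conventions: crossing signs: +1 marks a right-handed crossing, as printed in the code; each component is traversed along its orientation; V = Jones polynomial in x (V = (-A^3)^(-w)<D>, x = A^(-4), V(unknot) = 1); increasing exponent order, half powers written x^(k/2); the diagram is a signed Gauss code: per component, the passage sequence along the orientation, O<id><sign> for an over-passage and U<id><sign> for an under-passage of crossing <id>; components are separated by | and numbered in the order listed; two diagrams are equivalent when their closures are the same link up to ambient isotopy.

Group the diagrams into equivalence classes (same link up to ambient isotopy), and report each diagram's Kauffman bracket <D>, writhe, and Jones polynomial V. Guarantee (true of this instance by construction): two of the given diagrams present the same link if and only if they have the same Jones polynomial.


equivalence classes: {D1, D2, D3, D4}
D1 (bracket 1; 12 crossings at w = 0): V = 1
V(D2) = 1  [14 crossings, <D> = A^-6, w = -2]
V(D3) = 1  [12 crossings, <D> = 1, w = 0]
D4 (bracket A^-6; 12 crossings at w = -2): V = 1
observation: all 4 diagrams share one V(x), hence one class


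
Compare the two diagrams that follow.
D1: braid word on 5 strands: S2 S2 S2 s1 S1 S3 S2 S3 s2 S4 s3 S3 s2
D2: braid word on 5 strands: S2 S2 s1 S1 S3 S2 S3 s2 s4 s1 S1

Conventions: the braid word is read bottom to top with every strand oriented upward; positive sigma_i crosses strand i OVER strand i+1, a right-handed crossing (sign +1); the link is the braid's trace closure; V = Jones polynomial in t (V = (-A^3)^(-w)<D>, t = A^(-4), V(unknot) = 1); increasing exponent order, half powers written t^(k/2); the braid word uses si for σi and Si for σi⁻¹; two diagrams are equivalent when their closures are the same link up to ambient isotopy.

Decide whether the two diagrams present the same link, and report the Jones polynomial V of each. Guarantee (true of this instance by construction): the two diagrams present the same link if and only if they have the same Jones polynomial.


equivalent: yes
D1 (bracket A^-13 + A^-9 + A^-5 - A^3; 13 crossings at w = -5): V = t^(-9/2) - t^(-5/2) - t^(-3/2) - t^(-1/2)
V(D2) = t^(-9/2) - t^(-5/2) - t^(-3/2) - t^(-1/2)  (w -3, c 11, <D> = A^-7 + A^-3 + A - A^9)
key observation: D2 (11 crossings) and D1 (13) are Markov-related braid presentations


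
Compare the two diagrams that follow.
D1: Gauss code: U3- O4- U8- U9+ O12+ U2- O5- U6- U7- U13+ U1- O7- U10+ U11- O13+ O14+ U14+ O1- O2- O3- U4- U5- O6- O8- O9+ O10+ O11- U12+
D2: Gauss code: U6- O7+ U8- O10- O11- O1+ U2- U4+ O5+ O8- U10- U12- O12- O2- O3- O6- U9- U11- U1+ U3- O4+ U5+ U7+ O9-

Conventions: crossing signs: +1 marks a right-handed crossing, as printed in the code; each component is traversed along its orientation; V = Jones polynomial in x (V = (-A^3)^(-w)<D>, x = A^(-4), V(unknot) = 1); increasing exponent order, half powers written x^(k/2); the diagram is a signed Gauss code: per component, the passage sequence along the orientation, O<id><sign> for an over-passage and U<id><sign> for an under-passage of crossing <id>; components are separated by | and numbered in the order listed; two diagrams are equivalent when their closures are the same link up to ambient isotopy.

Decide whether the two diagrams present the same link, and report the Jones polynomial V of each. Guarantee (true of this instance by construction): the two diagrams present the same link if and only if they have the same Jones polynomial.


same link: no
V(D1) = -x^-6 + x^-5 - x^-4 + 2x^-3 - x^-2 + x^-1  [14 crossings, <D> = A^-8 - A^-4 + 2 - A^4 + A^8 - A^12, w = -4]
V(D2) = x^-5 - 2x^-4 + 2x^-3 - 2x^-2 + 2x^-1 - 1 + x  (w -4, c 12, <D> = A^-16 - A^-12 + 2A^-8 - 2A^-4 + 2 - 2A^4 + A^8)
note: V(x) takes 2 values over 2 diagrams, fixing the grouping


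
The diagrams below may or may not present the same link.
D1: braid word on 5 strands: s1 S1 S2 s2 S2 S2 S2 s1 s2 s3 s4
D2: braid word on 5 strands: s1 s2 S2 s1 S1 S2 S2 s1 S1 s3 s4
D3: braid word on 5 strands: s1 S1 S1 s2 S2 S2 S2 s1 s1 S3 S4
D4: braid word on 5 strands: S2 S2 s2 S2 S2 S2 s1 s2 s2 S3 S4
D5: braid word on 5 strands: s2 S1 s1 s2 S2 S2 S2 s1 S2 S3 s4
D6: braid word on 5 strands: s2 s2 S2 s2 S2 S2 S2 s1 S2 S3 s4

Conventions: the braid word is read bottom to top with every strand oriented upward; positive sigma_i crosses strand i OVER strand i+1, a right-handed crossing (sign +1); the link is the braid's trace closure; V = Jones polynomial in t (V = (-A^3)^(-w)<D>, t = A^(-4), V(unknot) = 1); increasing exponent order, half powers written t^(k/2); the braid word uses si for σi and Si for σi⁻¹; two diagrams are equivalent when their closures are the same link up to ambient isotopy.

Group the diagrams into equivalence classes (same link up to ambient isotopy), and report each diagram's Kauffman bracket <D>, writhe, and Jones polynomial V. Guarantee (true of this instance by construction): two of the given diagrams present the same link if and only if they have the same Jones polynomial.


classes: {D1, D2, D3, D4, D5, D6}
V(D1) = -t^(-5/2) - t^(-1/2)  [11 crossings, <D> = A^5 + A^13, w = +1]
D2 (bracket A^5 + A^13; 11 crossings at w = +1): V = -t^(-5/2) - t^(-1/2)
V(D3) = -t^(-5/2) - t^(-1/2)  [11 crossings, <D> = A^-7 + A, w = -3]
V(D4) = -t^(-5/2) - t^(-1/2)  [11 crossings, <D> = A^-7 + A, w = -3]
D5 (bracket A^-1 + A^7; 11 crossings at w = -1): V = -t^(-5/2) - t^(-1/2)
V(D6) = -t^(-5/2) - t^(-1/2)  [11 crossings, <D> = A^-1 + A^7, w = -1]
note: one V(t) for all 6 diagrams — one class (guaranteed)


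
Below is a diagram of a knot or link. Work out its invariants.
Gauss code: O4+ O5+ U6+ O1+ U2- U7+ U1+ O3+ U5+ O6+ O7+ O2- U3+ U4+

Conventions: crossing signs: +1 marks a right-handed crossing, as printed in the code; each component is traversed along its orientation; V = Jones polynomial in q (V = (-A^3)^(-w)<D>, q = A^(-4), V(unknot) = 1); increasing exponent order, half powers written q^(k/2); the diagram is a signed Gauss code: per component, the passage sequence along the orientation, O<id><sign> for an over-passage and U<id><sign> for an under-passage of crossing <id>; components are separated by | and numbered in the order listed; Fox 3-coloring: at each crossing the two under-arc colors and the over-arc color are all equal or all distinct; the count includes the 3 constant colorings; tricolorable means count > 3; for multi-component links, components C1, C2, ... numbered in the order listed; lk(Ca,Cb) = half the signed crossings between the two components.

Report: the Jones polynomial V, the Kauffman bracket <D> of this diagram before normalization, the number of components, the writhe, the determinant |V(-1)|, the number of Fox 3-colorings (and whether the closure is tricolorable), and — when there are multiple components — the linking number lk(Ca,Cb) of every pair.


V(q) = q + q^3 - q^4
bracket: A^-1 - A^3 - A^11, w = +5
1 component, writhe +5, over 7 crossings
det 3, colorings 9 of 3^7 — tricolorable
observation: |V(-1)| = 3: so tricolorable, since 3 divides 3


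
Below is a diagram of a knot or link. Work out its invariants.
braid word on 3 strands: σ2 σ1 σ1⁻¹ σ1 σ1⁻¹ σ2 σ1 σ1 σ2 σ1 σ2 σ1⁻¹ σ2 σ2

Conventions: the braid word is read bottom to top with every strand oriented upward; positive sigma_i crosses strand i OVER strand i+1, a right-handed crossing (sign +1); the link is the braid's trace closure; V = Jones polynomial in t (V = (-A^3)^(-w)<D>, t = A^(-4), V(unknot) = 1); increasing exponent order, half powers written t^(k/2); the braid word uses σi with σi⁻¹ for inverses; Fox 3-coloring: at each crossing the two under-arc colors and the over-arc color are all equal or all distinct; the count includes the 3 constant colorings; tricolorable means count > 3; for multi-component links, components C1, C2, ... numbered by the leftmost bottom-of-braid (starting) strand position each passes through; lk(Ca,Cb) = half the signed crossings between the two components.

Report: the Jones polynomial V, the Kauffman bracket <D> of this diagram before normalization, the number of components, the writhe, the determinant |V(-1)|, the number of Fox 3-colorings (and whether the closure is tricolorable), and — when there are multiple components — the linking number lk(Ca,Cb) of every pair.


V(t) = t^3 + 2t^5 - 2t^6 + 2t^7 - 3t^8 + 2t^9 - 2t^10 + t^11
bracket: A^-20 - 2A^-16 + 2A^-12 - 3A^-8 + 2A^-4 - 2 + 2A^4 + A^12, w = +8
1 component, writhe +8, over 14 crossings
det 15, colorings 9 of 3^14 — tricolorable
observation: |V(-1)| = 15: so tricolorable, since 3 divides 15


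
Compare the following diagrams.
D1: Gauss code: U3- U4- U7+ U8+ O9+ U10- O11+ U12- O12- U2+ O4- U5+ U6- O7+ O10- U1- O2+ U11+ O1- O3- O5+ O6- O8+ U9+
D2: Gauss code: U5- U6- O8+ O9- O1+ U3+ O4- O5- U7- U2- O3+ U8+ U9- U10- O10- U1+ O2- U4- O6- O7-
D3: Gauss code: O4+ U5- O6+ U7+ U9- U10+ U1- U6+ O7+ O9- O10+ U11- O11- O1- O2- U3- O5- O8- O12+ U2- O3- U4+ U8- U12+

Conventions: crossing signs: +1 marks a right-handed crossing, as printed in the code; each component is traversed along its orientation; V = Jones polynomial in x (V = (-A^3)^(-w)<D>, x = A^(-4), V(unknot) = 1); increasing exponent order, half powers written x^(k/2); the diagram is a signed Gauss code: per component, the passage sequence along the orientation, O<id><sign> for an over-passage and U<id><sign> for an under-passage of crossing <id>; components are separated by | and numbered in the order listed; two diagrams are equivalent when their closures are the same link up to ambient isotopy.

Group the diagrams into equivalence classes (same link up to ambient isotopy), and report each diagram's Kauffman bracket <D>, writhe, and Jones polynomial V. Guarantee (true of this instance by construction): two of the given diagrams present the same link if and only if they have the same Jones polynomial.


classes: {D1} | {D2} | {D3}
V(D1) = x^-2 - x^-1 + 1 - x + x^2  [12 crossings, <D> = A^-8 - A^-4 + 1 - A^4 + A^8, w = 0]
V(D2) = x^-5 - 2x^-4 + 2x^-3 - 2x^-2 + 2x^-1 - 1 + x  (w -4, c 10, <D> = A^-16 - A^-12 + 2A^-8 - 2A^-4 + 2 - 2A^4 + A^8)
D3 (bracket A^-2 + A^6 - A^10; 12 crossings at w = -2): V = -x^-4 + x^-3 + x^-1
note: 3 classes among 3 diagrams; unequal V(x) rules out equality


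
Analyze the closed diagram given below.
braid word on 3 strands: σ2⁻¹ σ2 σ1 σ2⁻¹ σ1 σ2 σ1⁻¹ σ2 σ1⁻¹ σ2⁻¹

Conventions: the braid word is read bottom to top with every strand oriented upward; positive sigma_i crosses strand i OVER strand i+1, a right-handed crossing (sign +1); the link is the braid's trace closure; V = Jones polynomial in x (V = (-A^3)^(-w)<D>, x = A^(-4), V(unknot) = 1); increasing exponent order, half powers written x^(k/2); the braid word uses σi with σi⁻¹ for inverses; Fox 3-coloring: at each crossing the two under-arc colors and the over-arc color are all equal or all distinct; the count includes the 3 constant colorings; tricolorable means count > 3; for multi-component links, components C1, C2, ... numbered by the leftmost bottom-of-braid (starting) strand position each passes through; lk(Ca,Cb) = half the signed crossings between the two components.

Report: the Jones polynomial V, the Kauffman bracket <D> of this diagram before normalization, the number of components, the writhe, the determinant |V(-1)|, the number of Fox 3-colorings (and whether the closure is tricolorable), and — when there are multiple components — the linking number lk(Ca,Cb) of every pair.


V = -x^-3 + x^-2 - x^-1 + 3 - x + x^2 - x^3
<D> = -A^-12 + A^-8 - A^-4 + 3 - A^4 + A^8 - A^12 (w = 0)
1 component over 10 crossings, w = 0
27 Fox colorings among 3^10, |V(-1)| = 9: tricolorable
why: palindromic: swapping x for 1/x fixes V


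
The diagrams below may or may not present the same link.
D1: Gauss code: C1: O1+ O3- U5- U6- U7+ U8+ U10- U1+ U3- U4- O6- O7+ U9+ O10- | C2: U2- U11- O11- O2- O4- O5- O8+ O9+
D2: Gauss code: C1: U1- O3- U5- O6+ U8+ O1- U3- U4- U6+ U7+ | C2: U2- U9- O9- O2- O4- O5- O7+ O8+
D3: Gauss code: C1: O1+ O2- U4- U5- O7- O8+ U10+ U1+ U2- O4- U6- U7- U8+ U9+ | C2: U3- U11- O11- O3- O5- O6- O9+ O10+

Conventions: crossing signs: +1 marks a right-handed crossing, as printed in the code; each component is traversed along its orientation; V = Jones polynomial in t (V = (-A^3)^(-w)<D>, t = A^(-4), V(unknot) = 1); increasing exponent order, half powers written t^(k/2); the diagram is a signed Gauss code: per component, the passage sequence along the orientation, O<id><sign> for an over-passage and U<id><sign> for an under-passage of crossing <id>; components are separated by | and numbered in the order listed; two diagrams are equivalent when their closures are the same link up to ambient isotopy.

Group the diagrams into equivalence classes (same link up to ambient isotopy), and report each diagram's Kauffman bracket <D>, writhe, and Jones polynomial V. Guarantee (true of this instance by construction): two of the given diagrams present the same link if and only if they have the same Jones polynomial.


classes: {D1, D2, D3}
V(D1) = -t^(-1/2) - t^(1/2)  [11 crossings, <D> = A^-11 + A^-7, w = -3]
V(D2) = -t^(-1/2) - t^(1/2)  [9 crossings, <D> = A^-11 + A^-7, w = -3]
V(D3) = -t^(-1/2) - t^(1/2)  (w -3, c 11, <D> = A^-11 + A^-7)
insight: one V(t) for all 3 diagrams — one class (guaranteed)


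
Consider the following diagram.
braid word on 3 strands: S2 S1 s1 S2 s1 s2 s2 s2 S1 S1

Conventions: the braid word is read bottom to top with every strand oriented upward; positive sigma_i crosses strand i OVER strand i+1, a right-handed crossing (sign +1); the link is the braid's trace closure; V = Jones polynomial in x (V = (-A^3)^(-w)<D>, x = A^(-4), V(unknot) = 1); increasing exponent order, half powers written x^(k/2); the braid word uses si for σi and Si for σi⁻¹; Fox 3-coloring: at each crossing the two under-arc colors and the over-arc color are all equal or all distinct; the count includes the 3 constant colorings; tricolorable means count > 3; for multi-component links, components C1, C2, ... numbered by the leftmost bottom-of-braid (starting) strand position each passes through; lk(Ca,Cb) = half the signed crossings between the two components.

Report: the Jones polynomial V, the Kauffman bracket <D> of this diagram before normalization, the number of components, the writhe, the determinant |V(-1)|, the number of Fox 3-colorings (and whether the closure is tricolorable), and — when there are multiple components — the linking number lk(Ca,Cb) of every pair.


V(x) = -x^-3 + 2x^-2 - 2x^-1 + 3 - 2x + 2x^2 - x^3
bracket: -A^-12 + 2A^-8 - 2A^-4 + 3 - 2A^4 + 2A^8 - A^12, w = 0
1 component, writhe 0, over 10 crossings
det 13, colorings 3 of 3^10 — not tricolorable
observation: V is palindromic (span 6, det 13): x -> 1/x fixes it; necessary, not sufficient, for amphichirality


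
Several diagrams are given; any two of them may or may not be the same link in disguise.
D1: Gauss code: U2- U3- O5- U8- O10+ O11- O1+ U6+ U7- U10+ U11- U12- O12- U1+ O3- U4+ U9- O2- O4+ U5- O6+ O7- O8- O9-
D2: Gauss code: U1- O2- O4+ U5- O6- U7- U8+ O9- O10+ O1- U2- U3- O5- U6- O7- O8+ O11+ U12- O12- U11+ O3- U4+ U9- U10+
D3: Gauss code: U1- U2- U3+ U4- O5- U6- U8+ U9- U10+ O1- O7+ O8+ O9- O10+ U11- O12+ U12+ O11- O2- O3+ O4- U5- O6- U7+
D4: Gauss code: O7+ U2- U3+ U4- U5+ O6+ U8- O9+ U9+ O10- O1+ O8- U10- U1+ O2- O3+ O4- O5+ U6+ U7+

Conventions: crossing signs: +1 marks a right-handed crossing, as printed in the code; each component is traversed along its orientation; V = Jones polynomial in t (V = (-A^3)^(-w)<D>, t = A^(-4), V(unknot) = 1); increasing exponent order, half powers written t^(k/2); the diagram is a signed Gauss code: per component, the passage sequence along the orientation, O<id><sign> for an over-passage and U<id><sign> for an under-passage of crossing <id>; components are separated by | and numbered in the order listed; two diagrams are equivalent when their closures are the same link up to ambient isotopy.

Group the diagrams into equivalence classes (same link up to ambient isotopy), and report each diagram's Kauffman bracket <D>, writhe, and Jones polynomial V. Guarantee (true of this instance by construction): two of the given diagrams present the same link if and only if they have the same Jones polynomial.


classes: {D1, D2} | {D3} | {D4}
V(D1) = -t^-6 + t^-5 - t^-4 + 2t^-3 - t^-2 + t^-1  [12 crossings, <D> = A^-8 - A^-4 + 2 - A^4 + A^8 - A^12, w = -4]
V(D2) = -t^-6 + t^-5 - t^-4 + 2t^-3 - t^-2 + t^-1  (w -4, c 12, <D> = A^-8 - A^-4 + 2 - A^4 + A^8 - A^12)
V(D3) = -t^-4 + t^-3 + t^-1  [12 crossings, <D> = A^-2 + A^6 - A^10, w = -2]
V(D4) = 1  (w +2, c 10, <D> = A^6)
note: V(t) takes 3 values over 4 diagrams, fixing the grouping


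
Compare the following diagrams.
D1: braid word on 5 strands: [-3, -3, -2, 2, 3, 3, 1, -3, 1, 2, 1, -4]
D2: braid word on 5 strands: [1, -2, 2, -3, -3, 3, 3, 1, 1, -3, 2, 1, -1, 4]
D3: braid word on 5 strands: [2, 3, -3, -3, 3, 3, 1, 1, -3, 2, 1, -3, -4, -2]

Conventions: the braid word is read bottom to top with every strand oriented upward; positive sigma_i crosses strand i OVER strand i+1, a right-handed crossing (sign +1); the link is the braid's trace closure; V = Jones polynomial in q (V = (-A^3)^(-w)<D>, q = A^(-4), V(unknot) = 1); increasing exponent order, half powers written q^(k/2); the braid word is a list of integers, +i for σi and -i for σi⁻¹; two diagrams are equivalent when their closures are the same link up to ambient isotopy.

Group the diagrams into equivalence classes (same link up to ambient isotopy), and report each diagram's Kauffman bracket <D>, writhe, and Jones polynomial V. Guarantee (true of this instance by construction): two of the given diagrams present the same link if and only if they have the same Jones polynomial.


grouping into links: {D1, D2, D3}
V(D1) = q + q^3 - q^4  (w +2, c 12, <D> = -A^-10 + A^-6 + A^2)
D2 (bracket -A^-4 + 1 + A^8; 14 crossings at w = +4): V = q + q^3 - q^4
V(D3) = q + q^3 - q^4  [14 crossings, <D> = -A^-10 + A^-6 + A^2, w = +2]
why: all 3 diagrams share one V(q), hence one class


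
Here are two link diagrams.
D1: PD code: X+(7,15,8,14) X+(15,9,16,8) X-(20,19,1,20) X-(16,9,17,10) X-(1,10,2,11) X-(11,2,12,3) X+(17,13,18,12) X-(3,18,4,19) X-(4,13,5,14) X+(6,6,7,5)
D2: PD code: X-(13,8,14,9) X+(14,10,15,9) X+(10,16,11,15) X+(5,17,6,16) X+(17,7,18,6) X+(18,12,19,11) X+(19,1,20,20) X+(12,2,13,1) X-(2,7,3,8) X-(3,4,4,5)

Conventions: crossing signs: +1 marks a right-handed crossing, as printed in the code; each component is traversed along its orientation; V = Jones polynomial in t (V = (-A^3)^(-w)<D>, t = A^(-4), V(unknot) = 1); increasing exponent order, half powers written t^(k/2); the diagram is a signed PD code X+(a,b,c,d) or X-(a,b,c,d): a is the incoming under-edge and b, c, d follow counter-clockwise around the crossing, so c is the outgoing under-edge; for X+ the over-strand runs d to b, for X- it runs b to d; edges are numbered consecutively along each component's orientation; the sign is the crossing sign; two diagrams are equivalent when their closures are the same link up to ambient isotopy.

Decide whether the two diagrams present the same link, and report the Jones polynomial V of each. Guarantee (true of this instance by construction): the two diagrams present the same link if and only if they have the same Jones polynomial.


equivalent: no
D1 (bracket A^-2 + A^6 - A^10; 10 crossings at w = -2): V = -t^-4 + t^-3 + t^-1
V(D2) = t - t^2 + 2t^3 - t^4 + t^5 - t^6  (w +4, c 10, <D> = -A^-12 + A^-8 - A^-4 + 2 - A^4 + A^8)
key observation: 2 values of V(t) split the 2 diagrams


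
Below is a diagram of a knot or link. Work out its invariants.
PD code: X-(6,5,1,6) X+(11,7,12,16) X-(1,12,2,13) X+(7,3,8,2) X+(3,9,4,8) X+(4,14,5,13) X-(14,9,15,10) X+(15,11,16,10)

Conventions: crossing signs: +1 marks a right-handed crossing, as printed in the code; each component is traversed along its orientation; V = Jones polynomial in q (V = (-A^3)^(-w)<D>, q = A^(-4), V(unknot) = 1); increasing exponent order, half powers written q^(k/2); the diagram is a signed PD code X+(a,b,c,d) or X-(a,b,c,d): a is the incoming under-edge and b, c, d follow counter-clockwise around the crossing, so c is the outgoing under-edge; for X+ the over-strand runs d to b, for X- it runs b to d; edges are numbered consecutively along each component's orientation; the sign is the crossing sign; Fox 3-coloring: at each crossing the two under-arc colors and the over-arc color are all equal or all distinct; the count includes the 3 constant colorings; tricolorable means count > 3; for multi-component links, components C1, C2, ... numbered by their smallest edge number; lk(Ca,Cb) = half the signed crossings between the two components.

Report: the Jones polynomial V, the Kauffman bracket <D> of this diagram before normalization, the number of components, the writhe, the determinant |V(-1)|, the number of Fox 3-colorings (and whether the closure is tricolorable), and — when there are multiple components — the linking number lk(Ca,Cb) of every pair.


V(q) = -q^(1/2) - q^(5/2)
bracket: -A^-4 - A^4, w = +2
2 components, writhe +2, over 8 crossings
lk(C1,C2) = +1
det 2, colorings 3 of 3^8 — not tricolorable
observation: span 2 respects span(V) <= c + mu - 1 = 9 for this 2-component diagram


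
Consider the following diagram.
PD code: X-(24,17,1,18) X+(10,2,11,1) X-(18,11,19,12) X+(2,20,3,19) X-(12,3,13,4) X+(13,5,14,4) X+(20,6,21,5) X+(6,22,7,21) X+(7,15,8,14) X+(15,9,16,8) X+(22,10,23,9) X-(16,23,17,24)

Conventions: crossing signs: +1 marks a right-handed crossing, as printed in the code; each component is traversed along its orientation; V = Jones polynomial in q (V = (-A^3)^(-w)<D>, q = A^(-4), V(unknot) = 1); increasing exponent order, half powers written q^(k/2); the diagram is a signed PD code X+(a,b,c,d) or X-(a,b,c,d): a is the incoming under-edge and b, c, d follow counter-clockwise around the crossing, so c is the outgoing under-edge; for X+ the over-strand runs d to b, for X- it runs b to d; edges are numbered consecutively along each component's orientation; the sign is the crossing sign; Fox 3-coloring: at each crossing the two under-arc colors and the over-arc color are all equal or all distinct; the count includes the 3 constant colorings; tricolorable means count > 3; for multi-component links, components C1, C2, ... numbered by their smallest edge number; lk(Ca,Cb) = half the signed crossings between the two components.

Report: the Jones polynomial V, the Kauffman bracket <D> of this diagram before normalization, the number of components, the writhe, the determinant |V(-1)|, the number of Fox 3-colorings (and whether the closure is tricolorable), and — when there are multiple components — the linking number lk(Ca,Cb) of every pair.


V(q) = -1 + 3q - 3q^2 + 5q^3 - 5q^4 + 4q^5 - 3q^6 + 2q^7 - q^8
bracket: -A^-20 + 2A^-16 - 3A^-12 + 4A^-8 - 5A^-4 + 5 - 3A^4 + 3A^8 - A^12, w = +4
1 component, writhe +4, over 12 crossings
det 27, colorings 9 of 3^12 — tricolorable
observation: the span of V is 8, forcing >= 8 crossings in any diagram
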